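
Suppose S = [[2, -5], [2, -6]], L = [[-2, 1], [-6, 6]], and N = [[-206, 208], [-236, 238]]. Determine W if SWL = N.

Isolating W: multiply by S⁻¹ from the left and L⁻¹ from the right, so W = S⁻¹NL⁻¹.
det S = -2; the adjugate gives S⁻¹ = [[3, -5/2], [1, -1]].
L has determinant -6; L⁻¹ = [[-1, 1/6], [-1, 1/3]].
S⁻¹N = [[-28, 29], [30, -30]].
W = (S⁻¹N)L⁻¹ = [[-1, 5], [0, -5]].

W = [[-1, 5], [0, -5]]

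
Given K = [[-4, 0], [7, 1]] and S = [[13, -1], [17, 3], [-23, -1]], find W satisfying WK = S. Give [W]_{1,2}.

Right-multiplying both sides by K⁻¹ gives W = SK⁻¹.
det K = -4; the adjugate gives K⁻¹ = [[-1/4, 0], [7/4, 1]].
W = SK⁻¹ = [[13, -1], [17, 3], [-23, -1]] · [[-1/4, 0], [7/4, 1]] = [[-5, -1], [1, 3], [4, -1]].

-1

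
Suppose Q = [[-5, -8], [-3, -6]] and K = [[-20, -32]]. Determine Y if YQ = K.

Q is on the right of Y, so right-multiply by Q⁻¹: Y = KQ⁻¹.
det Q = 6; the adjugate gives Q⁻¹ = [[-1, 4/3], [1/2, -5/6]].
Y = KQ⁻¹ = [[-20, -32]] · [[-1, 4/3], [1/2, -5/6]] = [[4, 0]].

Y = [[4, 0]]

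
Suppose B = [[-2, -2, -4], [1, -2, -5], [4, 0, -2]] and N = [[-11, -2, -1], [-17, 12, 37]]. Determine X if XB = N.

X = [[4, -3, 0], [-3, -3, -5]]

Since B sits to the right of X, X = NB⁻¹.
B has determinant -4; B⁻¹ = [[-1, 1, -1/2], [9/2, -5, 7/2], [-2, 2, -3/2]].
X = NB⁻¹ = [[-11, -2, -1], [-17, 12, 37]] · [[-1, 1, -1/2], [9/2, -5, 7/2], [-2, 2, -3/2]] = [[4, -3, 0], [-3, -3, -5]].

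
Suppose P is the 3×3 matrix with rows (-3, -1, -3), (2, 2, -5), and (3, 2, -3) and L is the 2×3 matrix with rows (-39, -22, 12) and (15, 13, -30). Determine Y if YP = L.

Y = [[6, -3, -5], [1, 3, 4]]

P is on the right of Y, so right-multiply by P⁻¹: Y = LP⁻¹.
P has determinant 3; P⁻¹ = [[4/3, -3, 11/3], [-3, 6, -7], [-2/3, 1, -4/3]].
Y = LP⁻¹ = [[-39, -22, 12], [15, 13, -30]] · [[4/3, -3, 11/3], [-3, 6, -7], [-2/3, 1, -4/3]] = [[6, -3, -5], [1, 3, 4]].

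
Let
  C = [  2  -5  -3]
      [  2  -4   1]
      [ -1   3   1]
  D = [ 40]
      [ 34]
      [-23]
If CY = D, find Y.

Y = [[5], [-6], [0]]

Since C multiplies Y on the left, Y = C⁻¹D.
C has determinant -5; C⁻¹ = [[7/5, 4/5, 17/5], [3/5, 1/5, 8/5], [-2/5, 1/5, -2/5]].
Y = C⁻¹D = [[7/5, 4/5, 17/5], [3/5, 1/5, 8/5], [-2/5, 1/5, -2/5]] · [[40], [34], [-23]] = [[5], [-6], [0]].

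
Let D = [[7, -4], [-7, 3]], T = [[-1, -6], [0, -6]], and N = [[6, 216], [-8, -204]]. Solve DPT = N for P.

P = D⁻¹NT⁻¹ (apply D⁻¹ on the left and T⁻¹ on the right).
det D = -7; the adjugate gives D⁻¹ = [[-3/7, -4/7], [-1, -1]].
det T = 6; the adjugate gives T⁻¹ = [[-1, 1], [0, -1/6]].
D⁻¹N = [[2, 24], [2, -12]].
P = (D⁻¹N)T⁻¹ = [[-2, -2], [-2, 4]].

P = [[-2, -2], [-2, 4]]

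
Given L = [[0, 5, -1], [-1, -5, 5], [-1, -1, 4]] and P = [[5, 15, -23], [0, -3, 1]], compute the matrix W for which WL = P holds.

W = [[-2, -5, 0], [1, 2, -2]]

Since L sits to the right of W, W = PL⁻¹.
det L = -1; the adjugate gives L⁻¹ = [[15, 19, -20], [1, 1, -1], [4, 5, -5]].
W = PL⁻¹ = [[5, 15, -23], [0, -3, 1]] · [[15, 19, -20], [1, 1, -1], [4, 5, -5]] = [[-2, -5, 0], [1, 2, -2]].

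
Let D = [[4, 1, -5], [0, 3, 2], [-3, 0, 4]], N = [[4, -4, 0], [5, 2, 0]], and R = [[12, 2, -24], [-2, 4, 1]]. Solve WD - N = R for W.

W = [[4, -2, 0], [-3, 3, -5]]

WD = R + N = [[16, -2, -24], [3, 6, 1]].
Since D sits to the right of W, W = (R + N)D⁻¹.
D has determinant -3; D⁻¹ = [[-4, 4/3, -17/3], [2, -1/3, 8/3], [-3, 1, -4]].
W = (R + N)D⁻¹ = [[4, -2, 0], [-3, 3, -5]].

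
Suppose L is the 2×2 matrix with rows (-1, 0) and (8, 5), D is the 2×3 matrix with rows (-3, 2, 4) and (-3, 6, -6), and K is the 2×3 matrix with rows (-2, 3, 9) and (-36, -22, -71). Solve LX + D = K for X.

X = [[-1, -1, -5], [-5, -4, -5]]

LX = K − D = [[1, 1, 5], [-33, -28, -65]].
Left-multiplying both sides by L⁻¹ gives X = L⁻¹(K − D).
det L = -5, so L⁻¹ = [[-1, 0], [8/5, 1/5]].
X = L⁻¹(K − D) = [[-1, -1, -5], [-5, -4, -5]].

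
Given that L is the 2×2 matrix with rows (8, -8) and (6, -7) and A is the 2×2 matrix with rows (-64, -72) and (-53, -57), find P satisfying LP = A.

P = [[-3, -6], [5, 3]]

Left-multiplying both sides by L⁻¹ gives P = L⁻¹A.
det L = -8; the adjugate gives L⁻¹ = [[7/8, -1], [3/4, -1]].
P = L⁻¹A = [[7/8, -1], [3/4, -1]] · [[-64, -72], [-53, -57]] = [[-3, -6], [5, 3]].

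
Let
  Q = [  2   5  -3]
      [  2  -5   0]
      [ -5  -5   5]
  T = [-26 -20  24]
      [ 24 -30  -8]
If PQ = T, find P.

P = [[2, 0, 6], [-4, 6, -4]]

Right-multiplying both sides by Q⁻¹ gives P = TQ⁻¹.
det Q = 5, so Q⁻¹ = [[-5, -2, -3], [-2, -1, -6/5], [-7, -3, -4]].
P = TQ⁻¹ = [[-26, -20, 24], [24, -30, -8]] · [[-5, -2, -3], [-2, -1, -6/5], [-7, -3, -4]] = [[2, 0, 6], [-4, 6, -4]].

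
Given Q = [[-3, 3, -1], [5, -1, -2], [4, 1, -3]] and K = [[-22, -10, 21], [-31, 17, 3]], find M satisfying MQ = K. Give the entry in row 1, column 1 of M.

-3

Since Q sits to the right of M, M = KQ⁻¹.
det Q = -3, so Q⁻¹ = [[-5/3, -8/3, 7/3], [-7/3, -13/3, 11/3], [-3, -5, 4]].
M = KQ⁻¹ = [[-22, -10, 21], [-31, 17, 3]] · [[-5/3, -8/3, 7/3], [-7/3, -13/3, 11/3], [-3, -5, 4]] = [[-3, -3, -4], [3, -6, 2]].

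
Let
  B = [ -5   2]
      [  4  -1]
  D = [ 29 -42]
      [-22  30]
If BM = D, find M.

M = [[-5, 6], [2, -6]]

B is on the left of M, so left-multiply by B⁻¹: M = B⁻¹D.
det B = -3; the adjugate gives B⁻¹ = [[1/3, 2/3], [4/3, 5/3]].
M = B⁻¹D = [[1/3, 2/3], [4/3, 5/3]] · [[29, -42], [-22, 30]] = [[-5, 6], [2, -6]].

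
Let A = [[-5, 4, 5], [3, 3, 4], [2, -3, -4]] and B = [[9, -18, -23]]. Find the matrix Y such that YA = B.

A is on the right of Y, so right-multiply by A⁻¹: Y = BA⁻¹.
det A = 5; the adjugate gives A⁻¹ = [[0, 1/5, 1/5], [4, 2, 7], [-3, -7/5, -27/5]].
Y = BA⁻¹ = [[9, -18, -23]] · [[0, 1/5, 1/5], [4, 2, 7], [-3, -7/5, -27/5]] = [[-3, -2, 0]].

Y = [[-3, -2, 0]]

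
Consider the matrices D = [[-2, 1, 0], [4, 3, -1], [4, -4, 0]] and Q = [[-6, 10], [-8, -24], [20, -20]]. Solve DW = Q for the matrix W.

Since D multiplies W on the left, W = D⁻¹Q.
D has determinant 4; D⁻¹ = [[-1, 0, -1/4], [-1, 0, -1/2], [-7, -1, -5/2]].
W = D⁻¹Q = [[-1, 0, -1/4], [-1, 0, -1/2], [-7, -1, -5/2]] · [[-6, 10], [-8, -24], [20, -20]] = [[1, -5], [-4, 0], [0, 4]].

W = [[1, -5], [-4, 0], [0, 4]]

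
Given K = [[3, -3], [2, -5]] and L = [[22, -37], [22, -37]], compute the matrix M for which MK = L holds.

Since K sits to the right of M, M = LK⁻¹.
det K = -9; the adjugate gives K⁻¹ = [[5/9, -1/3], [2/9, -1/3]].
M = LK⁻¹ = [[22, -37], [22, -37]] · [[5/9, -1/3], [2/9, -1/3]] = [[4, 5], [4, 5]].

M = [[4, 5], [4, 5]]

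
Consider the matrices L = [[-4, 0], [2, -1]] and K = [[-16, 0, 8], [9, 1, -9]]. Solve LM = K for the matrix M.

M = [[4, 0, -2], [-1, -1, 5]]

Since L multiplies M on the left, M = L⁻¹K.
det L = 4; the adjugate gives L⁻¹ = [[-1/4, 0], [-1/2, -1]].
M = L⁻¹K = [[-1/4, 0], [-1/2, -1]] · [[-16, 0, 8], [9, 1, -9]] = [[4, 0, -2], [-1, -1, 5]].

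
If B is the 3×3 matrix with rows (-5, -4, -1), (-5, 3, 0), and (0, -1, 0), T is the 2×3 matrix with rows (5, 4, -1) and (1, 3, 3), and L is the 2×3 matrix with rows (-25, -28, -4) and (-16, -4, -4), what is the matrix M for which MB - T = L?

M = [[5, -1, 1], [1, 2, 3]]

MB = L + T = [[-20, -24, -5], [-15, -1, -1]].
Since B sits to the right of M, M = (L + T)B⁻¹.
det B = -5; the adjugate gives B⁻¹ = [[0, -1/5, -3/5], [0, 0, -1], [-1, 1, 7]].
M = (L + T)B⁻¹ = [[5, -1, 1], [1, 2, 3]].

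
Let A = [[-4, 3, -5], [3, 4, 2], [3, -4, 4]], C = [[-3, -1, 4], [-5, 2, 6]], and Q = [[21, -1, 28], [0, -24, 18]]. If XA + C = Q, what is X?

XA = Q − C = [[24, 0, 24], [5, -26, 12]].
Right-multiplying both sides by A⁻¹ gives X = (Q − C)A⁻¹.
A has determinant 6; A⁻¹ = [[4, 4/3, 13/3], [-1, -1/6, -7/6], [-4, -7/6, -25/6]].
X = (Q − C)A⁻¹ = [[0, 4, 4], [-2, -3, 2]].

X = [[0, 4, 4], [-2, -3, 2]]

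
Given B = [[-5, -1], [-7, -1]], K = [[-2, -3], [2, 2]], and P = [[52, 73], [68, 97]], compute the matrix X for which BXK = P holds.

X = B⁻¹PK⁻¹ (apply B⁻¹ on the left and K⁻¹ on the right).
B has determinant -2; B⁻¹ = [[1/2, -1/2], [-7/2, 5/2]].
det K = 2; the adjugate gives K⁻¹ = [[1, 3/2], [-1, -1]].
B⁻¹P = [[-8, -12], [-12, -13]].
X = (B⁻¹P)K⁻¹ = [[4, 0], [1, -5]].

X = [[4, 0], [1, -5]]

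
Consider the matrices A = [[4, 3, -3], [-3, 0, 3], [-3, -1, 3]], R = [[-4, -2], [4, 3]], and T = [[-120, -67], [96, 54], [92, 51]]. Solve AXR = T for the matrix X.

X = A⁻¹TR⁻¹ (apply A⁻¹ on the left and R⁻¹ on the right).
det A = 3; the adjugate gives A⁻¹ = [[1, -2, 3], [0, 1, -1], [1, -5/3, 3]].
det R = -4, so R⁻¹ = [[-3/4, -1/2], [1, 1]].
A⁻¹T = [[-36, -22], [4, 3], [-4, -4]].
X = (A⁻¹T)R⁻¹ = [[5, -4], [0, 1], [-1, -2]].

X = [[5, -4], [0, 1], [-1, -2]]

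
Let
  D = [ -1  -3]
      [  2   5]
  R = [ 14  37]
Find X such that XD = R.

Since D sits to the right of X, X = RD⁻¹.
det D = 1, so D⁻¹ = [[5, 3], [-2, -1]].
X = RD⁻¹ = [[14, 37]] · [[5, 3], [-2, -1]] = [[-4, 5]].

X = [[-4, 5]]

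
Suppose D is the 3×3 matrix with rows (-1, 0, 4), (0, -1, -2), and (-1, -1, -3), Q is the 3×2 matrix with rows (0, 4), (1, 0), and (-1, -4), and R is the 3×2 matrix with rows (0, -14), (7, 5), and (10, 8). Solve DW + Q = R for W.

DW = R − Q = [[0, -18], [6, 5], [11, 12]].
Left-multiplying both sides by D⁻¹ gives W = D⁻¹(R − Q).
det D = -5; the adjugate gives D⁻¹ = [[-1/5, 4/5, -4/5], [-2/5, -7/5, 2/5], [1/5, 1/5, -1/5]].
W = D⁻¹(R − Q) = [[-4, -2], [-4, 5], [-1, -5]].

W = [[-4, -2], [-4, 5], [-1, -5]]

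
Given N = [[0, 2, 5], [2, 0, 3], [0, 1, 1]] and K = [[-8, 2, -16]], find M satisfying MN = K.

Since N sits to the right of M, M = KN⁻¹.
N has determinant 6; N⁻¹ = [[-1/2, 1/2, 1], [-1/3, 0, 5/3], [1/3, 0, -2/3]].
M = KN⁻¹ = [[-8, 2, -16]] · [[-1/2, 1/2, 1], [-1/3, 0, 5/3], [1/3, 0, -2/3]] = [[-2, -4, 6]].

M = [[-2, -4, 6]]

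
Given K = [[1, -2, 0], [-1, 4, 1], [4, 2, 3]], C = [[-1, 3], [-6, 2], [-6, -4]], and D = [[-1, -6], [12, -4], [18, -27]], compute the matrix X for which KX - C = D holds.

X = [[2, -5], [2, -1], [0, -3]]

KX = D + C = [[-2, -3], [6, -2], [12, -31]].
Left-multiplying both sides by K⁻¹ gives X = K⁻¹(D + C).
det K = -4; the adjugate gives K⁻¹ = [[-5/2, -3/2, 1/2], [-7/4, -3/4, 1/4], [9/2, 5/2, -1/2]].
X = K⁻¹(D + C) = [[2, -5], [2, -1], [0, -3]].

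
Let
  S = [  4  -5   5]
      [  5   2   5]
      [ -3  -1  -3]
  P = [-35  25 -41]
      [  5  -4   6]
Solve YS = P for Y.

Right-multiplying both sides by S⁻¹ gives Y = PS⁻¹.
S has determinant 1; S⁻¹ = [[-1, -20, -35], [0, 3, 5], [1, 19, 33]].
Y = PS⁻¹ = [[-35, 25, -41], [5, -4, 6]] · [[-1, -20, -35], [0, 3, 5], [1, 19, 33]] = [[-6, -4, -3], [1, 2, 3]].

Y = [[-6, -4, -3], [1, 2, 3]]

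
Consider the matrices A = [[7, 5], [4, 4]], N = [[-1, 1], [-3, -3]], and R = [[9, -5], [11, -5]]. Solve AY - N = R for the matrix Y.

AY = R + N = [[8, -4], [8, -8]].
Since A multiplies Y on the left, Y = A⁻¹(R + N).
det A = 8, so A⁻¹ = [[1/2, -5/8], [-1/2, 7/8]].
Y = A⁻¹(R + N) = [[-1, 3], [3, -5]].

Y = [[-1, 3], [3, -5]]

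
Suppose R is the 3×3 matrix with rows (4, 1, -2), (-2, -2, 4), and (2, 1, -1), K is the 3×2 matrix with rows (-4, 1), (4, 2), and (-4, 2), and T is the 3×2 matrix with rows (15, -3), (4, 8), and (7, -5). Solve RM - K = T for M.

M = [[5, 1], [-5, -4], [2, 1]]

RM = T + K = [[11, -2], [8, 10], [3, -3]].
R is on the left of M, so left-multiply by R⁻¹: M = R⁻¹(T + K).
det R = -6, so R⁻¹ = [[1/3, 1/6, 0], [-1, 0, 2], [-1/3, 1/3, 1]].
M = R⁻¹(T + K) = [[5, 1], [-5, -4], [2, 1]].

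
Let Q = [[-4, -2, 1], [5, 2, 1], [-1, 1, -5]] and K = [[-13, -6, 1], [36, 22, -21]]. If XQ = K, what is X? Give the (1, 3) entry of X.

Since Q sits to the right of X, X = KQ⁻¹.
Q has determinant 3; Q⁻¹ = [[-11/3, -3, -4/3], [8, 7, 3], [7/3, 2, 2/3]].
X = KQ⁻¹ = [[-13, -6, 1], [36, 22, -21]] · [[-11/3, -3, -4/3], [8, 7, 3], [7/3, 2, 2/3]] = [[2, -1, 0], [-5, 4, 4]].

0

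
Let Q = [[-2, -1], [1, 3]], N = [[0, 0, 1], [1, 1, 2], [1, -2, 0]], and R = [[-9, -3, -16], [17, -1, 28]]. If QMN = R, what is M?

Left-multiply by Q⁻¹ and right-multiply by N⁻¹: M = Q⁻¹RN⁻¹.
Q has determinant -5; Q⁻¹ = [[-3/5, -1/5], [1/5, 2/5]].
det N = -3; the adjugate gives N⁻¹ = [[-4/3, 2/3, 1/3], [-2/3, 1/3, -1/3], [1, 0, 0]].
Q⁻¹R = [[2, 2, 4], [5, -1, 8]].
M = (Q⁻¹R)N⁻¹ = [[0, 2, 0], [2, 3, 2]].

M = [[0, 2, 0], [2, 3, 2]]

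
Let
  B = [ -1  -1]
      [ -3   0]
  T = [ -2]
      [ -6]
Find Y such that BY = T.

Y = [[2], [0]]

B is on the left of Y, so left-multiply by B⁻¹: Y = B⁻¹T.
B has determinant -3; B⁻¹ = [[0, -1/3], [-1, 1/3]].
Y = B⁻¹T = [[0, -1/3], [-1, 1/3]] · [[-2], [-6]] = [[2], [0]].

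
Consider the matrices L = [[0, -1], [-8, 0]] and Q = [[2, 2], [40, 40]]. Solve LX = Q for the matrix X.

X = [[-5, -5], [-2, -2]]

Left-multiplying both sides by L⁻¹ gives X = L⁻¹Q.
det L = -8, so L⁻¹ = [[0, -1/8], [-1, 0]].
X = L⁻¹Q = [[0, -1/8], [-1, 0]] · [[2, 2], [40, 40]] = [[-5, -5], [-2, -2]].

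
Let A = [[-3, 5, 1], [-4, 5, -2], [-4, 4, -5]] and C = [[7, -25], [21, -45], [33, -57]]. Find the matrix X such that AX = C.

X = [[1, 5], [3, -3], [-5, 5]]

Left-multiplying both sides by A⁻¹ gives X = A⁻¹C.
A has determinant -5; A⁻¹ = [[17/5, -29/5, 3], [12/5, -19/5, 2], [-4/5, 8/5, -1]].
X = A⁻¹C = [[17/5, -29/5, 3], [12/5, -19/5, 2], [-4/5, 8/5, -1]] · [[7, -25], [21, -45], [33, -57]] = [[1, 5], [3, -3], [-5, 5]].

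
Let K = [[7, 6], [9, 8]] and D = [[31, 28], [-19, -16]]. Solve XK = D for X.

Since K sits to the right of X, X = DK⁻¹.
K has determinant 2; K⁻¹ = [[4, -3], [-9/2, 7/2]].
X = DK⁻¹ = [[31, 28], [-19, -16]] · [[4, -3], [-9/2, 7/2]] = [[-2, 5], [-4, 1]].

X = [[-2, 5], [-4, 1]]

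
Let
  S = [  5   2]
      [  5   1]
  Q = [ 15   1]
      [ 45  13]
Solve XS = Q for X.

S is on the right of X, so right-multiply by S⁻¹: X = QS⁻¹.
S has determinant -5; S⁻¹ = [[-1/5, 2/5], [1, -1]].
X = QS⁻¹ = [[15, 1], [45, 13]] · [[-1/5, 2/5], [1, -1]] = [[-2, 5], [4, 5]].

X = [[-2, 5], [4, 5]]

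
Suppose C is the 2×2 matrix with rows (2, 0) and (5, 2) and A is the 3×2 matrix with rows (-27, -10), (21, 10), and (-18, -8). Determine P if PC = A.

P = [[-1, -5], [-2, 5], [1, -4]]

C is on the right of P, so right-multiply by C⁻¹: P = AC⁻¹.
det C = 4, so C⁻¹ = [[1/2, 0], [-5/4, 1/2]].
P = AC⁻¹ = [[-27, -10], [21, 10], [-18, -8]] · [[1/2, 0], [-5/4, 1/2]] = [[-1, -5], [-2, 5], [1, -4]].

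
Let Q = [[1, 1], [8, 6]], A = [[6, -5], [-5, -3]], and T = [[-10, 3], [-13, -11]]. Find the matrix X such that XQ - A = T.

XQ = T + A = [[-4, -2], [-18, -14]].
Right-multiplying both sides by Q⁻¹ gives X = (T + A)Q⁻¹.
det Q = -2, so Q⁻¹ = [[-3, 1/2], [4, -1/2]].
X = (T + A)Q⁻¹ = [[4, -1], [-2, -2]].

X = [[4, -1], [-2, -2]]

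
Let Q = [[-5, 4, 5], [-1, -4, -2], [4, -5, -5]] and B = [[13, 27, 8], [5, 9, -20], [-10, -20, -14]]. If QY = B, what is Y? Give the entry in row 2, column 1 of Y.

Left-multiplying both sides by Q⁻¹ gives Y = Q⁻¹B.
Q has determinant 3; Q⁻¹ = [[10/3, -5/3, 4], [-13/3, 5/3, -5], [7, -3, 8]].
Y = Q⁻¹B = [[10/3, -5/3, 4], [-13/3, 5/3, -5], [7, -3, 8]] · [[13, 27, 8], [5, 9, -20], [-10, -20, -14]] = [[-5, -5, 4], [2, -2, 2], [-4, 2, 4]].

2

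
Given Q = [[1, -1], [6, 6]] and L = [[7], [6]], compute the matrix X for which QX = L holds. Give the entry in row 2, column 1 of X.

Left-multiplying both sides by Q⁻¹ gives X = Q⁻¹L.
det Q = 12, so Q⁻¹ = [[1/2, 1/12], [-1/2, 1/12]].
X = Q⁻¹L = [[1/2, 1/12], [-1/2, 1/12]] · [[7], [6]] = [[4], [-3]].

-3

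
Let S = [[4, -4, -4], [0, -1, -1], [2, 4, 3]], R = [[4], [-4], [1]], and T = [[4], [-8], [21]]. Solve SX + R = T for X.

SX = T − R = [[0], [-4], [20]].
S is on the left of X, so left-multiply by S⁻¹: X = S⁻¹(T − R).
det S = 4; the adjugate gives S⁻¹ = [[1/4, -1, 0], [-1/2, 5, 1], [1/2, -6, -1]].
X = S⁻¹(T − R) = [[4], [0], [4]].

X = [[4], [0], [4]]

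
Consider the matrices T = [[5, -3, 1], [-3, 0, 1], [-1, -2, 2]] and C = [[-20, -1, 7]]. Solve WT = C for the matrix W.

W = [[-3, 0, 5]]

Right-multiplying both sides by T⁻¹ gives W = CT⁻¹.
det T = 1, so T⁻¹ = [[2, 4, -3], [5, 11, -8], [6, 13, -9]].
W = CT⁻¹ = [[-20, -1, 7]] · [[2, 4, -3], [5, 11, -8], [6, 13, -9]] = [[-3, 0, 5]].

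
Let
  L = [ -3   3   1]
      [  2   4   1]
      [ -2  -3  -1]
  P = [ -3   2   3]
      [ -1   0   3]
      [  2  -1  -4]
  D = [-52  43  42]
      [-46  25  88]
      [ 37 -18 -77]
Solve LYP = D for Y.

Y = [[-3, 4, -1], [1, -4, -5], [2, 4, -3]]

Left-multiply by L⁻¹ and right-multiply by P⁻¹: Y = L⁻¹DP⁻¹.
L has determinant 5; L⁻¹ = [[-1/5, 0, -1/5], [0, 1, 1], [2/5, -3, -18/5]].
det P = -2; the adjugate gives P⁻¹ = [[-3/2, -5/2, -3], [-1, -3, -3], [-1/2, -1/2, -1]].
L⁻¹D = [[3, -5, 7], [-9, 7, 11], [-16, 7, 30]].
Y = (L⁻¹D)P⁻¹ = [[-3, 4, -1], [1, -4, -5], [2, 4, -3]].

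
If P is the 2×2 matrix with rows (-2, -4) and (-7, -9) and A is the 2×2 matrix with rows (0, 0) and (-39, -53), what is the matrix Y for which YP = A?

Since P sits to the right of Y, Y = AP⁻¹.
det P = -10; the adjugate gives P⁻¹ = [[9/10, -2/5], [-7/10, 1/5]].
Y = AP⁻¹ = [[0, 0], [-39, -53]] · [[9/10, -2/5], [-7/10, 1/5]] = [[0, 0], [2, 5]].

Y = [[0, 0], [2, 5]]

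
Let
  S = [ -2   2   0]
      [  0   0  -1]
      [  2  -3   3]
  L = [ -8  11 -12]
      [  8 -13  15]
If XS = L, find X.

X = [[1, 3, -3], [1, 0, 5]]

S is on the right of X, so right-multiply by S⁻¹: X = LS⁻¹.
det S = 2; the adjugate gives S⁻¹ = [[-3/2, -3, -1], [-1, -3, -1], [0, -1, 0]].
X = LS⁻¹ = [[-8, 11, -12], [8, -13, 15]] · [[-3/2, -3, -1], [-1, -3, -1], [0, -1, 0]] = [[1, 3, -3], [1, 0, 5]].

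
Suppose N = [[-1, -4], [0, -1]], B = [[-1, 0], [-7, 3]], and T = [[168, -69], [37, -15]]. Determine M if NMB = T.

M = [[-1, 3], [2, 5]]

Left-multiply by N⁻¹ and right-multiply by B⁻¹: M = N⁻¹TB⁻¹.
N has determinant 1; N⁻¹ = [[-1, 4], [0, -1]].
det B = -3, so B⁻¹ = [[-1, 0], [-7/3, 1/3]].
N⁻¹T = [[-20, 9], [-37, 15]].
M = (N⁻¹T)B⁻¹ = [[-1, 3], [2, 5]].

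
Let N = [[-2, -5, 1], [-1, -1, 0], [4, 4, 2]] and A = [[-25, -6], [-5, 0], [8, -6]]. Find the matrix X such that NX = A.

Left-multiplying both sides by N⁻¹ gives X = N⁻¹A.
det N = -6; the adjugate gives N⁻¹ = [[1/3, -7/3, -1/6], [-1/3, 4/3, 1/6], [0, 2, 1/2]].
X = N⁻¹A = [[1/3, -7/3, -1/6], [-1/3, 4/3, 1/6], [0, 2, 1/2]] · [[-25, -6], [-5, 0], [8, -6]] = [[2, -1], [3, 1], [-6, -3]].

X = [[2, -1], [3, 1], [-6, -3]]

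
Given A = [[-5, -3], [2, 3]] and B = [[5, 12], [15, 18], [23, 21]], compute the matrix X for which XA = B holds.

X = [[1, 5], [-1, 5], [-3, 4]]

Right-multiplying both sides by A⁻¹ gives X = BA⁻¹.
A has determinant -9; A⁻¹ = [[-1/3, -1/3], [2/9, 5/9]].
X = BA⁻¹ = [[5, 12], [15, 18], [23, 21]] · [[-1/3, -1/3], [2/9, 5/9]] = [[1, 5], [-1, 5], [-3, 4]].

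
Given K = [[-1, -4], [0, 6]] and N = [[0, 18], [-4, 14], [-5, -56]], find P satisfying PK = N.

K is on the right of P, so right-multiply by K⁻¹: P = NK⁻¹.
det K = -6, so K⁻¹ = [[-1, -2/3], [0, 1/6]].
P = NK⁻¹ = [[0, 18], [-4, 14], [-5, -56]] · [[-1, -2/3], [0, 1/6]] = [[0, 3], [4, 5], [5, -6]].

P = [[0, 3], [4, 5], [5, -6]]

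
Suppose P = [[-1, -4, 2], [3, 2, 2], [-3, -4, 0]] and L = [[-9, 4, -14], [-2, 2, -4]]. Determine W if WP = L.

W = [[-3, -4, 0], [-1, -1, 0]]

P is on the right of W, so right-multiply by P⁻¹: W = LP⁻¹.
det P = 4; the adjugate gives P⁻¹ = [[2, -2, -3], [-3/2, 3/2, 2], [-3/2, 2, 5/2]].
W = LP⁻¹ = [[-9, 4, -14], [-2, 2, -4]] · [[2, -2, -3], [-3/2, 3/2, 2], [-3/2, 2, 5/2]] = [[-3, -4, 0], [-1, -1, 0]].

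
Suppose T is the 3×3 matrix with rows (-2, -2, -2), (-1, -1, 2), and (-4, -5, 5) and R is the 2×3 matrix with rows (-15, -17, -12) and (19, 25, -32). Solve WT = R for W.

Right-multiplying both sides by T⁻¹ gives W = RT⁻¹.
det T = -6, so T⁻¹ = [[-5/6, -10/3, 1], [1/2, 3, -1], [-1/6, 1/3, 0]].
W = RT⁻¹ = [[-15, -17, -12], [19, 25, -32]] · [[-5/6, -10/3, 1], [1/2, 3, -1], [-1/6, 1/3, 0]] = [[6, -5, 2], [2, 1, -6]].

W = [[6, -5, 2], [2, 1, -6]]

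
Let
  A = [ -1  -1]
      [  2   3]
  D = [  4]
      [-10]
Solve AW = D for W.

Left-multiplying both sides by A⁻¹ gives W = A⁻¹D.
A has determinant -1; A⁻¹ = [[-3, -1], [2, 1]].
W = A⁻¹D = [[-3, -1], [2, 1]] · [[4], [-10]] = [[-2], [-2]].

W = [[-2], [-2]]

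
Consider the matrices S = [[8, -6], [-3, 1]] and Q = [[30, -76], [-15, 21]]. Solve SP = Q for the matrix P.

Since S multiplies P on the left, P = S⁻¹Q.
det S = -10, so S⁻¹ = [[-1/10, -3/5], [-3/10, -4/5]].
P = S⁻¹Q = [[-1/10, -3/5], [-3/10, -4/5]] · [[30, -76], [-15, 21]] = [[6, -5], [3, 6]].

P = [[6, -5], [3, 6]]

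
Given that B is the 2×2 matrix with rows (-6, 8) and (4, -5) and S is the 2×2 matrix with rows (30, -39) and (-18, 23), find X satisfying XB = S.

Right-multiplying both sides by B⁻¹ gives X = SB⁻¹.
det B = -2, so B⁻¹ = [[5/2, 4], [2, 3]].
X = SB⁻¹ = [[30, -39], [-18, 23]] · [[5/2, 4], [2, 3]] = [[-3, 3], [1, -3]].

X = [[-3, 3], [1, -3]]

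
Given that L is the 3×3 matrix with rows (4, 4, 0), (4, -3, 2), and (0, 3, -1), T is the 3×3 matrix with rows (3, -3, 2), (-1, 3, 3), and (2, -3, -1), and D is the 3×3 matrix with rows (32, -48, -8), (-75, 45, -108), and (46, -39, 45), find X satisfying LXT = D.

X = [[-3, -2, 0], [5, 0, 0], [-3, -2, 3]]

Left-multiply by L⁻¹ and right-multiply by T⁻¹: X = L⁻¹DT⁻¹.
det L = 4, so L⁻¹ = [[-3/4, 1, 2], [1, -1, -2], [3, -3, -7]].
T has determinant -3; T⁻¹ = [[-2, 3, 5], [-5/3, 7/3, 11/3], [1, -1, -2]].
L⁻¹D = [[-7, 3, -12], [15, -15, 10], [-1, -6, -15]].
X = (L⁻¹D)T⁻¹ = [[-3, -2, 0], [5, 0, 0], [-3, -2, 3]].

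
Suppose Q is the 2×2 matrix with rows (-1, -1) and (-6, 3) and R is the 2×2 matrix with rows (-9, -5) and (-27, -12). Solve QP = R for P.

P = [[6, 3], [3, 2]]

Q is on the left of P, so left-multiply by Q⁻¹: P = Q⁻¹R.
Q has determinant -9; Q⁻¹ = [[-1/3, -1/9], [-2/3, 1/9]].
P = Q⁻¹R = [[-1/3, -1/9], [-2/3, 1/9]] · [[-9, -5], [-27, -12]] = [[6, 3], [3, 2]].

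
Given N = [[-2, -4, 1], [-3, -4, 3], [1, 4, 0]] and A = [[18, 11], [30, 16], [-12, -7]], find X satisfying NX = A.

X = [[0, -3], [-3, -1], [6, 1]]

Since N multiplies X on the left, X = N⁻¹A.
det N = 4; the adjugate gives N⁻¹ = [[-3, 1, -2], [3/4, -1/4, 3/4], [-2, 1, -1]].
X = N⁻¹A = [[-3, 1, -2], [3/4, -1/4, 3/4], [-2, 1, -1]] · [[18, 11], [30, 16], [-12, -7]] = [[0, -3], [-3, -1], [6, 1]].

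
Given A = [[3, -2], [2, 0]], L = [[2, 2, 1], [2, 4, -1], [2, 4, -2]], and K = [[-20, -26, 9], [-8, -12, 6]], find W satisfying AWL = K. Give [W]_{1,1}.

W = A⁻¹KL⁻¹ (apply A⁻¹ on the left and L⁻¹ on the right).
A has determinant 4; A⁻¹ = [[0, 1/2], [-1/2, 3/4]].
det L = -4; the adjugate gives L⁻¹ = [[1, -2, 3/2], [-1/2, 3/2, -1], [0, 1, -1]].
A⁻¹K = [[-4, -6, 3], [4, 4, 0]].
W = (A⁻¹K)L⁻¹ = [[-1, 2, -3], [2, -2, 2]].

-1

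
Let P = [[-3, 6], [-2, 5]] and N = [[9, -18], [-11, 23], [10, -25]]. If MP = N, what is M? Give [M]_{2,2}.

P is on the right of M, so right-multiply by P⁻¹: M = NP⁻¹.
det P = -3, so P⁻¹ = [[-5/3, 2], [-2/3, 1]].
M = NP⁻¹ = [[9, -18], [-11, 23], [10, -25]] · [[-5/3, 2], [-2/3, 1]] = [[-3, 0], [3, 1], [0, -5]].

1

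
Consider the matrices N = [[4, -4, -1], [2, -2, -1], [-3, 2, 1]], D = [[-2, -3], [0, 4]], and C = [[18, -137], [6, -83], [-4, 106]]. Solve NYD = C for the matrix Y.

Y = N⁻¹CD⁻¹ (apply N⁻¹ on the left and D⁻¹ on the right).
det N = -2, so N⁻¹ = [[0, -1, -1], [-1/2, -1/2, -1], [1, -2, 0]].
det D = -8, so D⁻¹ = [[-1/2, -3/8], [0, 1/4]].
N⁻¹C = [[-2, -23], [-8, 4], [6, 29]].
Y = (N⁻¹C)D⁻¹ = [[1, -5], [4, 4], [-3, 5]].

Y = [[1, -5], [4, 4], [-3, 5]]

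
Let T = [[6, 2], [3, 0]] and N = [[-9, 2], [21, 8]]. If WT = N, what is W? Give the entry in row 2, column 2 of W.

-1

Since T sits to the right of W, W = NT⁻¹.
T has determinant -6; T⁻¹ = [[0, 1/3], [1/2, -1]].
W = NT⁻¹ = [[-9, 2], [21, 8]] · [[0, 1/3], [1/2, -1]] = [[1, -5], [4, -1]].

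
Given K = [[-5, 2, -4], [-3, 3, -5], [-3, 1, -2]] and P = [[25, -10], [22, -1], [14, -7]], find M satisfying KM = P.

M = [[-3, 4], [1, -3], [-2, -4]]

Since K multiplies M on the left, M = K⁻¹P.
K has determinant -1; K⁻¹ = [[1, 0, -2], [-9, 2, 13], [-6, 1, 9]].
M = K⁻¹P = [[1, 0, -2], [-9, 2, 13], [-6, 1, 9]] · [[25, -10], [22, -1], [14, -7]] = [[-3, 4], [1, -3], [-2, -4]].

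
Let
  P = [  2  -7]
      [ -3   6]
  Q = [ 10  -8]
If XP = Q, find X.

Right-multiplying both sides by P⁻¹ gives X = QP⁻¹.
det P = -9, so P⁻¹ = [[-2/3, -7/9], [-1/3, -2/9]].
X = QP⁻¹ = [[10, -8]] · [[-2/3, -7/9], [-1/3, -2/9]] = [[-4, -6]].

X = [[-4, -6]]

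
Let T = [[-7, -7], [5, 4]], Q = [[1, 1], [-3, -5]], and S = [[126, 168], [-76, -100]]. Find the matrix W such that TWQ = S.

Isolating W: multiply by T⁻¹ from the left and Q⁻¹ from the right, so W = T⁻¹SQ⁻¹.
det T = 7; the adjugate gives T⁻¹ = [[4/7, 1], [-5/7, -1]].
Q has determinant -2; Q⁻¹ = [[5/2, 1/2], [-3/2, -1/2]].
T⁻¹S = [[-4, -4], [-14, -20]].
W = (T⁻¹S)Q⁻¹ = [[-4, 0], [-5, 3]].

W = [[-4, 0], [-5, 3]]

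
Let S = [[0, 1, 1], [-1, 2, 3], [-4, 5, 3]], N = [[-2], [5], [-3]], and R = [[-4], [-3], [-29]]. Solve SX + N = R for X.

X = [[4], [-2], [0]]

SX = R − N = [[-2], [-8], [-26]].
S is on the left of X, so left-multiply by S⁻¹: X = S⁻¹(R − N).
det S = -6, so S⁻¹ = [[3/2, -1/3, -1/6], [3/2, -2/3, 1/6], [-1/2, 2/3, -1/6]].
X = S⁻¹(R − N) = [[4], [-2], [0]].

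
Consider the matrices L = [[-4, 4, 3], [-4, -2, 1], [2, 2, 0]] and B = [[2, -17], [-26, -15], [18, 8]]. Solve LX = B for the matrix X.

X = [[5, 6], [4, -2], [2, 5]]

Left-multiplying both sides by L⁻¹ gives X = L⁻¹B.
L has determinant 4; L⁻¹ = [[-1/2, 3/2, 5/2], [1/2, -3/2, -2], [-1, 4, 6]].
X = L⁻¹B = [[-1/2, 3/2, 5/2], [1/2, -3/2, -2], [-1, 4, 6]] · [[2, -17], [-26, -15], [18, 8]] = [[5, 6], [4, -2], [2, 5]].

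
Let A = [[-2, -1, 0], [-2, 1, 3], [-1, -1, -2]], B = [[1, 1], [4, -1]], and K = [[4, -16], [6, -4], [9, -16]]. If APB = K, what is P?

P = [[5, -3], [2, 2], [2, -2]]

P = A⁻¹KB⁻¹ (apply A⁻¹ on the left and B⁻¹ on the right).
det A = 5; the adjugate gives A⁻¹ = [[1/5, -2/5, -3/5], [-7/5, 4/5, 6/5], [3/5, -1/5, -4/5]].
det B = -5; the adjugate gives B⁻¹ = [[1/5, 1/5], [4/5, -1/5]].
A⁻¹K = [[-7, 8], [10, 0], [-6, 4]].
P = (A⁻¹K)B⁻¹ = [[5, -3], [2, 2], [2, -2]].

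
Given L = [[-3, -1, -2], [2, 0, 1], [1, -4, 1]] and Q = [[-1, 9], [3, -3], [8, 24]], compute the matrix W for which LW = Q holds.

W = [[3, -3], [-2, -6], [-3, 3]]

L is on the left of W, so left-multiply by L⁻¹: W = L⁻¹Q.
det L = 5, so L⁻¹ = [[4/5, 9/5, -1/5], [-1/5, -1/5, -1/5], [-8/5, -13/5, 2/5]].
W = L⁻¹Q = [[4/5, 9/5, -1/5], [-1/5, -1/5, -1/5], [-8/5, -13/5, 2/5]] · [[-1, 9], [3, -3], [8, 24]] = [[3, -3], [-2, -6], [-3, 3]].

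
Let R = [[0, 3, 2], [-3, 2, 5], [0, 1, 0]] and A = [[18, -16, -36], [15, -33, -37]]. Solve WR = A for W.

Right-multiplying both sides by R⁻¹ gives W = AR⁻¹.
det R = -6, so R⁻¹ = [[5/6, -1/3, -11/6], [0, 0, 1], [1/2, 0, -3/2]].
W = AR⁻¹ = [[18, -16, -36], [15, -33, -37]] · [[5/6, -1/3, -11/6], [0, 0, 1], [1/2, 0, -3/2]] = [[-3, -6, 5], [-6, -5, -5]].

W = [[-3, -6, 5], [-6, -5, -5]]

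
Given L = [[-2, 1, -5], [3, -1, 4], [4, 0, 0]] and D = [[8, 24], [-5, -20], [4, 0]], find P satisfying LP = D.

P = [[1, 0], [0, 4], [-2, -4]]

L is on the left of P, so left-multiply by L⁻¹: P = L⁻¹D.
L has determinant -4; L⁻¹ = [[0, 0, 1/4], [-4, -5, 7/4], [-1, -1, 1/4]].
P = L⁻¹D = [[0, 0, 1/4], [-4, -5, 7/4], [-1, -1, 1/4]] · [[8, 24], [-5, -20], [4, 0]] = [[1, 0], [0, 4], [-2, -4]].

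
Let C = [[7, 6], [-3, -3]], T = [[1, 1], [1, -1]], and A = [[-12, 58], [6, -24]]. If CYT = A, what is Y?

Y = C⁻¹AT⁻¹ (apply C⁻¹ on the left and T⁻¹ on the right).
det C = -3, so C⁻¹ = [[1, 2], [-1, -7/3]].
T has determinant -2; T⁻¹ = [[1/2, 1/2], [1/2, -1/2]].
C⁻¹A = [[0, 10], [-2, -2]].
Y = (C⁻¹A)T⁻¹ = [[5, -5], [-2, 0]].

Y = [[5, -5], [-2, 0]]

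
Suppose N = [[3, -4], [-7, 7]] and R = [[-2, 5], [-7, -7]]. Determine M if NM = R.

N is on the left of M, so left-multiply by N⁻¹: M = N⁻¹R.
N has determinant -7; N⁻¹ = [[-1, -4/7], [-1, -3/7]].
M = N⁻¹R = [[-1, -4/7], [-1, -3/7]] · [[-2, 5], [-7, -7]] = [[6, -1], [5, -2]].

M = [[6, -1], [5, -2]]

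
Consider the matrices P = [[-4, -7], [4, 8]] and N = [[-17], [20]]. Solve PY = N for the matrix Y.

Y = [[-1], [3]]

Since P multiplies Y on the left, Y = P⁻¹N.
P has determinant -4; P⁻¹ = [[-2, -7/4], [1, 1]].
Y = P⁻¹N = [[-2, -7/4], [1, 1]] · [[-17], [20]] = [[-1], [3]].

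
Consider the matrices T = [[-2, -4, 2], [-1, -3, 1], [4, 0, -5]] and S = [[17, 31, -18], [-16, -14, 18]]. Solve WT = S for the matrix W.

Since T sits to the right of W, W = ST⁻¹.
det T = -2, so T⁻¹ = [[-15/2, 10, -1], [1/2, -1, 0], [-6, 8, -1]].
W = ST⁻¹ = [[17, 31, -18], [-16, -14, 18]] · [[-15/2, 10, -1], [1/2, -1, 0], [-6, 8, -1]] = [[-4, -5, 1], [5, -2, -2]].

W = [[-4, -5, 1], [5, -2, -2]]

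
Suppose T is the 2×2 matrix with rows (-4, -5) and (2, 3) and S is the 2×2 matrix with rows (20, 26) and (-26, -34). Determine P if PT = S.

Right-multiplying both sides by T⁻¹ gives P = ST⁻¹.
T has determinant -2; T⁻¹ = [[-3/2, -5/2], [1, 2]].
P = ST⁻¹ = [[20, 26], [-26, -34]] · [[-3/2, -5/2], [1, 2]] = [[-4, 2], [5, -3]].

P = [[-4, 2], [5, -3]]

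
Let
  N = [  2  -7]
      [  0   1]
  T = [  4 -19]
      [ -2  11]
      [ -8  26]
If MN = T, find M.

N is on the right of M, so right-multiply by N⁻¹: M = TN⁻¹.
N has determinant 2; N⁻¹ = [[1/2, 7/2], [0, 1]].
M = TN⁻¹ = [[4, -19], [-2, 11], [-8, 26]] · [[1/2, 7/2], [0, 1]] = [[2, -5], [-1, 4], [-4, -2]].

M = [[2, -5], [-1, 4], [-4, -2]]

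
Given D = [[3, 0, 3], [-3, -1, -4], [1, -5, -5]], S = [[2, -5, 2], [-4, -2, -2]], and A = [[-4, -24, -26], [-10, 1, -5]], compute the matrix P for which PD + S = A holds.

P = [[1, 4, 3], [-5, -3, 0]]

PD = A − S = [[-6, -19, -28], [-6, 3, -3]].
D is on the right of P, so right-multiply by D⁻¹: P = (A − S)D⁻¹.
D has determinant 3; D⁻¹ = [[-5, -5, 1], [-19/3, -6, 1], [16/3, 5, -1]].
P = (A − S)D⁻¹ = [[1, 4, 3], [-5, -3, 0]].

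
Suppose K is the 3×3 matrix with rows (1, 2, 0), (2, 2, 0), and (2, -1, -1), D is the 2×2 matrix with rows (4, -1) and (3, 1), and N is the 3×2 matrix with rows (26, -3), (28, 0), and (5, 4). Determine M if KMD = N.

Left-multiply by K⁻¹ and right-multiply by D⁻¹: M = K⁻¹ND⁻¹.
det K = 2; the adjugate gives K⁻¹ = [[-1, 1, 0], [1, -1/2, 0], [-3, 5/2, -1]].
det D = 7; the adjugate gives D⁻¹ = [[1/7, 1/7], [-3/7, 4/7]].
K⁻¹N = [[2, 3], [12, -3], [-13, 5]].
M = (K⁻¹N)D⁻¹ = [[-1, 2], [3, 0], [-4, 1]].

M = [[-1, 2], [3, 0], [-4, 1]]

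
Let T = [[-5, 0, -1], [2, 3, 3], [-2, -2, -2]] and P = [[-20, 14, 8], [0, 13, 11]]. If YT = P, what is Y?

Y = [[6, 4, -1], [2, 3, -2]]

Right-multiplying both sides by T⁻¹ gives Y = PT⁻¹.
T has determinant -2; T⁻¹ = [[0, -1, -3/2], [1, -4, -13/2], [-1, 5, 15/2]].
Y = PT⁻¹ = [[-20, 14, 8], [0, 13, 11]] · [[0, -1, -3/2], [1, -4, -13/2], [-1, 5, 15/2]] = [[6, 4, -1], [2, 3, -2]].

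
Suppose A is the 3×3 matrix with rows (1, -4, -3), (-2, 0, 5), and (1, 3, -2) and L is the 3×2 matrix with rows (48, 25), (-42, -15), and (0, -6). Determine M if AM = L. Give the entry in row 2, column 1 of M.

-6

Since A multiplies M on the left, M = A⁻¹L.
det A = -1; the adjugate gives A⁻¹ = [[15, 17, 20], [-1, -1, -1], [6, 7, 8]].
M = A⁻¹L = [[15, 17, 20], [-1, -1, -1], [6, 7, 8]] · [[48, 25], [-42, -15], [0, -6]] = [[6, 0], [-6, -4], [-6, -3]].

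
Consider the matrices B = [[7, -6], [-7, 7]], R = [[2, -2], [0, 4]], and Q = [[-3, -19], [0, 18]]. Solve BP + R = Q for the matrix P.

BP = Q − R = [[-5, -17], [0, 14]].
Left-multiplying both sides by B⁻¹ gives P = B⁻¹(Q − R).
B has determinant 7; B⁻¹ = [[1, 6/7], [1, 1]].
P = B⁻¹(Q − R) = [[-5, -5], [-5, -3]].

P = [[-5, -5], [-5, -3]]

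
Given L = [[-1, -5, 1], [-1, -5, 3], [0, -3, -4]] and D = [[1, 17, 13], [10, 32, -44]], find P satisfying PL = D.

L is on the right of P, so right-multiply by L⁻¹: P = DL⁻¹.
det L = -6; the adjugate gives L⁻¹ = [[-29/6, 23/6, 5/3], [2/3, -2/3, -1/3], [-1/2, 1/2, 0]].
P = DL⁻¹ = [[1, 17, 13], [10, 32, -44]] · [[-29/6, 23/6, 5/3], [2/3, -2/3, -1/3], [-1/2, 1/2, 0]] = [[0, -1, -4], [-5, -5, 6]].

P = [[0, -1, -4], [-5, -5, 6]]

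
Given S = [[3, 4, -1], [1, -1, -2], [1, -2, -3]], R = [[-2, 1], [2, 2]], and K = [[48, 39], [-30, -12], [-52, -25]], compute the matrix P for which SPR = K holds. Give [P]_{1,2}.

Isolating P: multiply by S⁻¹ from the left and R⁻¹ from the right, so P = S⁻¹KR⁻¹.
det S = 2, so S⁻¹ = [[-1/2, 7, -9/2], [1/2, -4, 5/2], [-1/2, 5, -7/2]].
det R = -6; the adjugate gives R⁻¹ = [[-1/3, 1/6], [1/3, 1/3]].
S⁻¹K = [[0, 9], [14, 5], [8, 8]].
P = (S⁻¹K)R⁻¹ = [[3, 3], [-3, 4], [0, 4]].

3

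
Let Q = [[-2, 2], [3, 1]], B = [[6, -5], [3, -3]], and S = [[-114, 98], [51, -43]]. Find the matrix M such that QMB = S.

M = [[4, 1], [-4, -2]]

Isolating M: multiply by Q⁻¹ from the left and B⁻¹ from the right, so M = Q⁻¹SB⁻¹.
det Q = -8, so Q⁻¹ = [[-1/8, 1/4], [3/8, 1/4]].
det B = -3, so B⁻¹ = [[1, -5/3], [1, -2]].
Q⁻¹S = [[27, -23], [-30, 26]].
M = (Q⁻¹S)B⁻¹ = [[4, 1], [-4, -2]].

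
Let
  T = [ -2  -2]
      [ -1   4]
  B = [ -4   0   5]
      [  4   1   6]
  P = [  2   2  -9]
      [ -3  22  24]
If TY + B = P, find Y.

TY = P − B = [[6, 2, -14], [-7, 21, 18]].
Since T multiplies Y on the left, Y = T⁻¹(P − B).
det T = -10, so T⁻¹ = [[-2/5, -1/5], [-1/10, 1/5]].
Y = T⁻¹(P − B) = [[-1, -5, 2], [-2, 4, 5]].

Y = [[-1, -5, 2], [-2, 4, 5]]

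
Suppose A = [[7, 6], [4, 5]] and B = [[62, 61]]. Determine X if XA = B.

A is on the right of X, so right-multiply by A⁻¹: X = BA⁻¹.
det A = 11, so A⁻¹ = [[5/11, -6/11], [-4/11, 7/11]].
X = BA⁻¹ = [[62, 61]] · [[5/11, -6/11], [-4/11, 7/11]] = [[6, 5]].

X = [[6, 5]]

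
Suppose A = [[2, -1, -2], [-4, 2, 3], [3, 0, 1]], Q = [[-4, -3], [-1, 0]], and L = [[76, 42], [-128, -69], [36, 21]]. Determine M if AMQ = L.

Left-multiply by A⁻¹ and right-multiply by Q⁻¹: M = A⁻¹LQ⁻¹.
det A = 3; the adjugate gives A⁻¹ = [[2/3, 1/3, 1/3], [13/3, 8/3, 2/3], [-2, -1, 0]].
det Q = -3; the adjugate gives Q⁻¹ = [[0, -1], [-1/3, 4/3]].
A⁻¹L = [[20, 12], [12, 12], [-24, -15]].
M = (A⁻¹L)Q⁻¹ = [[-4, -4], [-4, 4], [5, 4]].

M = [[-4, -4], [-4, 4], [5, 4]]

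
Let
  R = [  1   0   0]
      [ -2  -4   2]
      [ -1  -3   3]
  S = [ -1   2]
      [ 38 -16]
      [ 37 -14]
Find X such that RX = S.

Since R multiplies X on the left, X = R⁻¹S.
det R = -6; the adjugate gives R⁻¹ = [[1, 0, 0], [-2/3, -1/2, 1/3], [-1/3, -1/2, 2/3]].
X = R⁻¹S = [[1, 0, 0], [-2/3, -1/2, 1/3], [-1/3, -1/2, 2/3]] · [[-1, 2], [38, -16], [37, -14]] = [[-1, 2], [-6, 2], [6, -2]].

X = [[-1, 2], [-6, 2], [6, -2]]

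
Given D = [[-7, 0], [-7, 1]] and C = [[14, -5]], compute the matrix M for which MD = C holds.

Right-multiplying both sides by D⁻¹ gives M = CD⁻¹.
D has determinant -7; D⁻¹ = [[-1/7, 0], [-1, 1]].
M = CD⁻¹ = [[14, -5]] · [[-1/7, 0], [-1, 1]] = [[3, -5]].

M = [[3, -5]]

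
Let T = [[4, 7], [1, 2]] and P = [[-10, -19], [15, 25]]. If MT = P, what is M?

Right-multiplying both sides by T⁻¹ gives M = PT⁻¹.
det T = 1; the adjugate gives T⁻¹ = [[2, -7], [-1, 4]].
M = PT⁻¹ = [[-10, -19], [15, 25]] · [[2, -7], [-1, 4]] = [[-1, -6], [5, -5]].

M = [[-1, -6], [5, -5]]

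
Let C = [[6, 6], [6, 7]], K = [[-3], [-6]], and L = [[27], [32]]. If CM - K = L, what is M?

M = [[2], [2]]

CM = L + K = [[24], [26]].
Since C multiplies M on the left, M = C⁻¹(L + K).
C has determinant 6; C⁻¹ = [[7/6, -1], [-1, 1]].
M = C⁻¹(L + K) = [[2], [2]].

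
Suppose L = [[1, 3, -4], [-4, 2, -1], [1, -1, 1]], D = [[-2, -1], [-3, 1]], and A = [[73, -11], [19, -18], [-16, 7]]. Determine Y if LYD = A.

Left-multiply by L⁻¹ and right-multiply by D⁻¹: Y = L⁻¹AD⁻¹.
det L = 2; the adjugate gives L⁻¹ = [[1/2, 1/2, 5/2], [3/2, 5/2, 17/2], [1, 2, 7]].
det D = -5, so D⁻¹ = [[-1/5, -1/5], [-3/5, 2/5]].
L⁻¹A = [[6, 3], [21, -2], [-1, 2]].
Y = (L⁻¹A)D⁻¹ = [[-3, 0], [-3, -5], [-1, 1]].

Y = [[-3, 0], [-3, -5], [-1, 1]]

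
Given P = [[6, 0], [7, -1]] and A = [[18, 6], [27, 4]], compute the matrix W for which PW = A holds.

W = [[3, 1], [-6, 3]]

Since P multiplies W on the left, W = P⁻¹A.
P has determinant -6; P⁻¹ = [[1/6, 0], [7/6, -1]].
W = P⁻¹A = [[1/6, 0], [7/6, -1]] · [[18, 6], [27, 4]] = [[3, 1], [-6, 3]].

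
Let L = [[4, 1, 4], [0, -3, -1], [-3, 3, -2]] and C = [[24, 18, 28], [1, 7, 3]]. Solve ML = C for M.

L is on the right of M, so right-multiply by L⁻¹: M = CL⁻¹.
det L = 3; the adjugate gives L⁻¹ = [[3, 14/3, 11/3], [1, 4/3, 4/3], [-3, -5, -4]].
M = CL⁻¹ = [[24, 18, 28], [1, 7, 3]] · [[3, 14/3, 11/3], [1, 4/3, 4/3], [-3, -5, -4]] = [[6, -4, 0], [1, -1, 1]].

M = [[6, -4, 0], [1, -1, 1]]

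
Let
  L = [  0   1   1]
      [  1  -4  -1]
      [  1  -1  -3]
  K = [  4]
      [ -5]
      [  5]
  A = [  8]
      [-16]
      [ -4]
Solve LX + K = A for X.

LX = A − K = [[4], [-11], [-9]].
L is on the left of X, so left-multiply by L⁻¹: X = L⁻¹(A − K).
det L = 5, so L⁻¹ = [[11/5, 2/5, 3/5], [2/5, -1/5, 1/5], [3/5, 1/5, -1/5]].
X = L⁻¹(A − K) = [[-1], [2], [2]].

X = [[-1], [2], [2]]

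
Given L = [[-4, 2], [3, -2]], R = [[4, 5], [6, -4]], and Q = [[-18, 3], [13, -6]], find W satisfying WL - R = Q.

W = [[2, -2], [-4, 1]]

WL = Q + R = [[-14, 8], [19, -10]].
Right-multiplying both sides by L⁻¹ gives W = (Q + R)L⁻¹.
det L = 2; the adjugate gives L⁻¹ = [[-1, -1], [-3/2, -2]].
W = (Q + R)L⁻¹ = [[2, -2], [-4, 1]].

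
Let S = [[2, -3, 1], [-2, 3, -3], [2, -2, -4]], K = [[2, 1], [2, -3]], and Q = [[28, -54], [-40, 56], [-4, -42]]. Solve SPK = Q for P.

P = [[-1, 5], [1, -2], [2, 1]]

Isolating P: multiply by S⁻¹ from the left and K⁻¹ from the right, so P = S⁻¹QK⁻¹.
det S = 4; the adjugate gives S⁻¹ = [[-9/2, -7/2, 3/2], [-7/2, -5/2, 1], [-1/2, -1/2, 0]].
det K = -8; the adjugate gives K⁻¹ = [[3/8, 1/8], [1/4, -1/4]].
S⁻¹Q = [[8, -16], [-2, 7], [6, -1]].
P = (S⁻¹Q)K⁻¹ = [[-1, 5], [1, -2], [2, 1]].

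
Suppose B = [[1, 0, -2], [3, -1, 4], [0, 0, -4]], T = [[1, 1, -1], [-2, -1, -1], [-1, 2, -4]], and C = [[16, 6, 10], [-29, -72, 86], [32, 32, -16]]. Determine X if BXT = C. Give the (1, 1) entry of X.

X = B⁻¹CT⁻¹ (apply B⁻¹ on the left and T⁻¹ on the right).
det B = 4, so B⁻¹ = [[1, 0, -1/2], [3, -1, -5/2], [0, 0, -1/4]].
T has determinant 4; T⁻¹ = [[3/2, 1/2, -1/2], [-7/4, -5/4, 3/4], [-5/4, -3/4, 1/4]].
B⁻¹C = [[0, -10, 18], [-3, 10, -16], [-8, -8, 4]].
X = (B⁻¹C)T⁻¹ = [[-5, -1, -3], [-2, -2, 5], [-3, 3, -1]].

-5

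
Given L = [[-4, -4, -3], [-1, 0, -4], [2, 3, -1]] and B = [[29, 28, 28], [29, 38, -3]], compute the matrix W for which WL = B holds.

Since L sits to the right of W, W = BL⁻¹.
det L = -3; the adjugate gives L⁻¹ = [[-4, 13/3, -16/3], [3, -10/3, 13/3], [1, -4/3, 4/3]].
W = BL⁻¹ = [[29, 28, 28], [29, 38, -3]] · [[-4, 13/3, -16/3], [3, -10/3, 13/3], [1, -4/3, 4/3]] = [[-4, -5, 4], [-5, 3, 6]].

W = [[-4, -5, 4], [-5, 3, 6]]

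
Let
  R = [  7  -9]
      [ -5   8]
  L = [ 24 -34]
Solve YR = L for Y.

Y = [[2, -2]]

Since R sits to the right of Y, Y = LR⁻¹.
R has determinant 11; R⁻¹ = [[8/11, 9/11], [5/11, 7/11]].
Y = LR⁻¹ = [[24, -34]] · [[8/11, 9/11], [5/11, 7/11]] = [[2, -2]].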